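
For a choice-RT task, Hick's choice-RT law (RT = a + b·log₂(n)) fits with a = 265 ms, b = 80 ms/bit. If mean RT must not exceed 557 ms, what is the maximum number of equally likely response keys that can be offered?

80·log₂ n ≤ 557 − 265 = 292, giving log₂ n ≤ 3.6500 and n ≤ 12.553. The largest whole number is 12.

12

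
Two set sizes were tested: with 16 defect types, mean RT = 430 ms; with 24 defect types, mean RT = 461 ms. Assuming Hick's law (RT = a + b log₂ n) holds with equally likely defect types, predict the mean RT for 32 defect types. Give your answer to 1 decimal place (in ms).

483.0 ms

RT is linear in log₂ n, so two points fix the line:
  b = (461 − 430) / (log₂ 24 − log₂ 16) = 31 / (4.5850 − 4) = 52.995 ms/bit
  a = 430 − 52.995 × 4 = 218.021 ms
Then RT(32) = 218.021 + 52.995 × log₂ 32 = 218.021 + 52.995 × 5 ≈ 482.995 ms.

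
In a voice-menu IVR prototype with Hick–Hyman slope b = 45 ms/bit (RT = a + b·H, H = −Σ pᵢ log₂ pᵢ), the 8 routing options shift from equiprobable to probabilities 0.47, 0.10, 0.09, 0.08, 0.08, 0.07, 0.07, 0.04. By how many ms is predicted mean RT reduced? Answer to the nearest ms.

24 ms

The RT saving is b·ΔH. Equiprobable H₀ = log₂(8) = 3.0000 bits; with the given probabilities H = 2.4627 bits.
b·(H₀ − H) = 45 × (3.0000 − 2.4627) = 24.18 ms.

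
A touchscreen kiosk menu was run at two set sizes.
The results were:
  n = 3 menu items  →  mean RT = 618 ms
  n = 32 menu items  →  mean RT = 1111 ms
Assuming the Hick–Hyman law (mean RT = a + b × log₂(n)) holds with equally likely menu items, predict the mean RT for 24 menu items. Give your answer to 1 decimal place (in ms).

1051.1 ms

Solve the two-equation system in a and b:
  b = (1111 − 618) / (log₂ 32 − log₂ 3) = 493 / (5 − 1.5850) = 144.362 ms/bit
  a = 618 − 144.362 × 1.5850 = 389.192 ms
Then RT(24) = 389.192 + 144.362 × log₂ 24 = 389.192 + 144.362 × 4.5850 ≈ 1051.085 ms.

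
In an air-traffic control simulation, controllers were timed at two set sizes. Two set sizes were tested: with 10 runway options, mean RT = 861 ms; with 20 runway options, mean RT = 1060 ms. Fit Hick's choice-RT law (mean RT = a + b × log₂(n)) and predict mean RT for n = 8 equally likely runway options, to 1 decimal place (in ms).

796.9 ms

RT is linear in log₂ n, so two points fix the line:
  b = (1060 − 861) / (log₂ 20 − log₂ 10) = 199 / (4.3219 − 3.3219) = 199.000 ms/bit
  a = 861 − 199.000 × 3.3219 = 199.936 ms
Then RT(8) = 199.936 + 199.000 × log₂ 8 = 199.936 + 199.000 × 3 ≈ 796.936 ms.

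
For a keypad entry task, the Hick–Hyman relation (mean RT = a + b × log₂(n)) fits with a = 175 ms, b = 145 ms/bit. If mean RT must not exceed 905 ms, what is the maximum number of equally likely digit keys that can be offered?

Information budget: (905 − 175)/145 = 5.0345 bits, so n ≤ 2^5.0345 = 32.774 → at most 32.

32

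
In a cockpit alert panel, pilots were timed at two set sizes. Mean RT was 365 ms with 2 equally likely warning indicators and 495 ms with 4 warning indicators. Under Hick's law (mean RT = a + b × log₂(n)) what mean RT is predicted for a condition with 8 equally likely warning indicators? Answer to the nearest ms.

Solve the two-equation system in a and b:
  b = (495 − 365) / (log₂ 4 − log₂ 2) = 130 / (2 − 1) = 130 ms/bit
  a = 365 − 130 × 1 = 235 ms
Then RT(8) = 235 + 130 × log₂ 8 = 235 + 130 × 3 ≈ 625.000 ms.

625 ms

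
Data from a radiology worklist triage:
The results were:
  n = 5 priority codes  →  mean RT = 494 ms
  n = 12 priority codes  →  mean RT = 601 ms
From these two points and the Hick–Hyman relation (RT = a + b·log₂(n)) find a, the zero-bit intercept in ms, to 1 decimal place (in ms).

297.3 ms

The slope on a log₂ axis is (601 − 494) / (3.5850 − 2.3219) = 84.717 ms/bit.
a = RT₁ − b·log₂ n₁ = 494 − 84.717 × 2.3219 = 297.294 ms.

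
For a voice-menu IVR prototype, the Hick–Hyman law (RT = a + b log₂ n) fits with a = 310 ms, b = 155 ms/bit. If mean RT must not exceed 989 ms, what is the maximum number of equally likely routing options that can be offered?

Set 310 + 155·log₂ n ≤ 989 → log₂ n ≤ (989 − 310)/155 = 4.3806.
So n ≤ 2^4.3806 = 20.831; the largest integer n is 20.

20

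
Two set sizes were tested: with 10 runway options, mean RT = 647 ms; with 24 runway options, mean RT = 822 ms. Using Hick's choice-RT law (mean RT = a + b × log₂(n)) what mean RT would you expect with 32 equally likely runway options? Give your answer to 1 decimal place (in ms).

Fit slope and intercept:
  b = (822 − 647) / (log₂ 24 − log₂ 10) = 175 / (4.5850 − 3.3219) = 138.555 ms/bit
  a = 647 − 138.555 × 3.3219 = 186.730 ms
Then RT(32) = 186.730 + 138.555 × log₂ 32 = 186.730 + 138.555 × 5 ≈ 879.506 ms.

879.5 ms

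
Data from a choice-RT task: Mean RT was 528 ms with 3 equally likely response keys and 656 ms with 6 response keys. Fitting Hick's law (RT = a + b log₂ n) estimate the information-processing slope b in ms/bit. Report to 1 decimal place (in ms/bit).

The slope on a log₂ axis is (656 − 528) / (2.5850 − 1.5850) = 128.000 ms/bit.

128.0 ms/bit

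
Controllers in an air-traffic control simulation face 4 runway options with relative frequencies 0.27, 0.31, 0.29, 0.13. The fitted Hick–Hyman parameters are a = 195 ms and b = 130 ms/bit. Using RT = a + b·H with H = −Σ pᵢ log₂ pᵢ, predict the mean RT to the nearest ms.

446 ms

H = 0.27·log₂(1/0.27) + 0.31·log₂(1/0.31) + 0.29·log₂(1/0.29) + 0.13·log₂(1/0.13) = 1.9344 bits.
RT = 195 + 130 × 1.9344 = 446.47 ms.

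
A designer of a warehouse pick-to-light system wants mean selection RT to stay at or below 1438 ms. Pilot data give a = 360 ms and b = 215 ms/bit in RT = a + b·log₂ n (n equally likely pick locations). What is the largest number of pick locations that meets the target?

Set 360 + 215·log₂ n ≤ 1438 → log₂ n ≤ (1438 − 360)/215 = 5.0140.
So n ≤ 2^5.0140 = 32.311; the largest integer n is 32.

32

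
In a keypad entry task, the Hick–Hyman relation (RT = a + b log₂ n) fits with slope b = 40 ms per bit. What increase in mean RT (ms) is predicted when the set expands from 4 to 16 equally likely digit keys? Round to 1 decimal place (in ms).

80.0 ms

ΔRT = (a + b log₂ n₂) − (a + b log₂ n₁) = b·(log₂ n₂ − log₂ n₁).
log₂(16) − log₂(4) = log₂(16/4) = log₂(4) = 2.
ΔRT = 40 × 2.0000 = 80.000 ms.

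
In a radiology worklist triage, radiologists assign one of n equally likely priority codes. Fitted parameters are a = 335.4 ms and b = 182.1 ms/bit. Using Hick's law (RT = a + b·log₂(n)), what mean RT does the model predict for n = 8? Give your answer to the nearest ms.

882 ms

log₂(8) = 3 bits, so RT = 335.4 + 182.1 × 3 ≈ 881.700 ms.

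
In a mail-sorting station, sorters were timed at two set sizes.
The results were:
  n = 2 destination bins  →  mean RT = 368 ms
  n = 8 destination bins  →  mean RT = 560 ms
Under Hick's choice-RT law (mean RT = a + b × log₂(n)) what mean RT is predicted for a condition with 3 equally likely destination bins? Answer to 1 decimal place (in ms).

424.2 ms

RT is linear in log₂ n, so two points fix the line:
  b = (560 − 368) / (log₂ 8 − log₂ 2) = 192 / (3 − 1) = 96.000 ms/bit
  a = 368 − 96.000 × 1 = 272.000 ms
Then RT(3) = 272.000 + 96.000 × log₂ 3 = 272.000 + 96.000 × 1.5850 ≈ 424.156 ms.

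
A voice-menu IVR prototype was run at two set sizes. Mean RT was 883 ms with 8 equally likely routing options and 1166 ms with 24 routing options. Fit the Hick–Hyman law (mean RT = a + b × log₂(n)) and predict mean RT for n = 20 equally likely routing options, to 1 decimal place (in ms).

1119.0 ms

Solve the two-equation system in a and b:
  b = (1166 − 883) / (log₂ 24 − log₂ 8) = 283 / (4.5850 − 3) = 178.553 ms/bit
  a = 883 − 178.553 × 3 = 347.341 ms
Then RT(20) = 347.341 + 178.553 × log₂ 20 = 347.341 + 178.553 × 4.3219 ≈ 1119.034 ms.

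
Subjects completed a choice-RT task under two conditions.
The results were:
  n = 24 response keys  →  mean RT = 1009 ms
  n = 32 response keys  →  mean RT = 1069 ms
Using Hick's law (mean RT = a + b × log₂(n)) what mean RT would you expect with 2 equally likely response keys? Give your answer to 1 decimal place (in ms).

Fit slope and intercept:
  b = (1069 − 1009) / (log₂ 32 − log₂ 24) = 60 / (5 − 4.5850) = 144.565 ms/bit
  a = 1009 − 144.565 × 4.5850 = 346.174 ms
Then RT(2) = 346.174 + 144.565 × log₂ 2 = 346.174 + 144.565 × 1 ≈ 490.739 ms.

490.7 ms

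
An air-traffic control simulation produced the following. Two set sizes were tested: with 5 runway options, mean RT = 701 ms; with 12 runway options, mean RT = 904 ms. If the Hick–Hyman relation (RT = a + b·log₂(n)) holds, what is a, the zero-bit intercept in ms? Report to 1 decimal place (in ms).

327.8 ms

Slope: b = (904 − 701) / (log₂ 12 − log₂ 5) = 203/1.2630 = 160.724 ms/bit.
Intercept: a = 701 − 160.724·log₂(5) = 327.810 ms.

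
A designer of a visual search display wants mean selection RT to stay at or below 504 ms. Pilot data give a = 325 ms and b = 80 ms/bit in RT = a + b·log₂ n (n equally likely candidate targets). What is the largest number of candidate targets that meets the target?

Set 325 + 80·log₂ n ≤ 504 → log₂ n ≤ (504 − 325)/80 = 2.2375.
So n ≤ 2^2.2375 = 4.716; the largest integer n is 4.

4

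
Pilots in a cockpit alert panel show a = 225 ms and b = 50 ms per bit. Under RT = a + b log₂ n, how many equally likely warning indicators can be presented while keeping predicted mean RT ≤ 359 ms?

6

Information budget: (359 − 225)/50 = 2.6800 bits, so n ≤ 2^2.6800 = 6.409 → at most 6.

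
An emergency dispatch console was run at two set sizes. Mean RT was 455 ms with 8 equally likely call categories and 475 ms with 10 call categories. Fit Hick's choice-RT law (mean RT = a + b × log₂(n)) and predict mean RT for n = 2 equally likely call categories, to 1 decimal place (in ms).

Fit slope and intercept:
  b = (475 − 455) / (log₂ 10 − log₂ 8) = 20 / (3.3219 − 3) = 62.126 ms/bit
  a = 455 − 62.126 × 3 = 268.623 ms
Then RT(2) = 268.623 + 62.126 × log₂ 2 = 268.623 + 62.126 × 1 ≈ 330.749 ms.

330.7 ms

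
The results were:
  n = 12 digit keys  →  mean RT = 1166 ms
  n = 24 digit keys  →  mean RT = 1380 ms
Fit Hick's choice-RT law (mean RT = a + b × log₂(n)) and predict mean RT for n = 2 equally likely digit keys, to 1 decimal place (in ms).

612.8 ms

With log₂ n on the abscissa the relation is linear; from the two conditions:
  b = (1380 − 1166) / (log₂ 24 − log₂ 12) = 214 / (4.5850 − 3.5850) = 214.000 ms/bit
  a = 1166 − 214.000 × 3.5850 = 398.818 ms
Then RT(2) = 398.818 + 214.000 × log₂ 2 = 398.818 + 214.000 × 1 ≈ 612.818 ms.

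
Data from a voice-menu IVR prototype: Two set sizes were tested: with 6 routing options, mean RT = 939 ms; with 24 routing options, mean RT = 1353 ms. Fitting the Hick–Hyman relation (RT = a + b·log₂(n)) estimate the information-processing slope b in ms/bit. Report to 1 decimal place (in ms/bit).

207.0 ms/bit

The slope on a log₂ axis is (1353 − 939) / (4.5850 − 2.5850) = 207.000 ms/bit.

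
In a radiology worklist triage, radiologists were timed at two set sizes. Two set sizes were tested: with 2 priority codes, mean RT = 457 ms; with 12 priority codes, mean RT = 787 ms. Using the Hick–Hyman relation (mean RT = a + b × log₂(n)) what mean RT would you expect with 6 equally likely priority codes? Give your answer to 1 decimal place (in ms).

Fit slope and intercept:
  b = (787 − 457) / (log₂ 12 − log₂ 2) = 330 / (3.5850 − 1) = 127.661 ms/bit
  a = 457 − 127.661 × 1 = 329.339 ms
Then RT(6) = 329.339 + 127.661 × log₂ 6 = 329.339 + 127.661 × 2.5850 ≈ 659.339 ms.

659.3 ms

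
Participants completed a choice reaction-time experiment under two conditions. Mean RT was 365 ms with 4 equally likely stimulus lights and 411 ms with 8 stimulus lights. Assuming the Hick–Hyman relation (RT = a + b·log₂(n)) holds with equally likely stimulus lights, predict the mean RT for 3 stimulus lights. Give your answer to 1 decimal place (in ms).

With log₂ n on the abscissa the relation is linear; from the two conditions:
  b = (411 − 365) / (log₂ 8 − log₂ 4) = 46 / (3 − 2) = 46.000 ms/bit
  a = 365 − 46.000 × 2 = 273.000 ms
Then RT(3) = 273.000 + 46.000 × log₂ 3 = 273.000 + 46.000 × 1.5850 ≈ 345.908 ms.

345.9 ms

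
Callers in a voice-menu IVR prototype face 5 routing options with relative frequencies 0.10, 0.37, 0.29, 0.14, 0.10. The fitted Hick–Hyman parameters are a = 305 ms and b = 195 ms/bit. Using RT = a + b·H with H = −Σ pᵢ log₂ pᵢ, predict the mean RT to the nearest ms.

716 ms

Entropy contributions −pᵢ log₂ pᵢ: 0.3322, 0.5307, 0.5179, 0.3971, 0.3322; sum H = 2.1101 bits.
RT = a + bH = 305 + 195·2.1101 = 716.48 ms.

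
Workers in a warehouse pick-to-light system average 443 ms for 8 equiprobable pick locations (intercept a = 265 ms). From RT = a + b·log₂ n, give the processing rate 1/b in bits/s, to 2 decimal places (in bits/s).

16.85 bits/s

b = (443 − 265)/log₂ 8 = 178/3 = 59.333 ms per bit = 0.05933 s/bit; the reciprocal is 16.854 bits/s.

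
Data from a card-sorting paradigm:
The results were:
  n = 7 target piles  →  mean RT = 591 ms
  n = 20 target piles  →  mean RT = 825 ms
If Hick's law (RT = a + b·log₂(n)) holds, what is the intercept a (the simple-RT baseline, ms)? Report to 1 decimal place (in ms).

b = (RT₂ − RT₁)/(log₂ n₂ − log₂ n₁) = (825 − 591)/(4.3219 − 2.8074) = 154.499 ms/bit.
Intercept: a = 591 − 154.499·log₂(7) = 157.267 ms.

157.3 ms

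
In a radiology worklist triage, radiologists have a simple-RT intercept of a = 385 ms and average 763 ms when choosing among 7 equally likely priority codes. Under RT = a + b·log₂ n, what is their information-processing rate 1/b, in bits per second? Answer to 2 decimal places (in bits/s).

Choice component = 763 − 385 = 378 ms over log₂(7) = 2.8074 bits.
b = 378 / 2.8074 = 134.646 ms/bit, so 1/b = 7.427 bits/s.

7.43 bits/s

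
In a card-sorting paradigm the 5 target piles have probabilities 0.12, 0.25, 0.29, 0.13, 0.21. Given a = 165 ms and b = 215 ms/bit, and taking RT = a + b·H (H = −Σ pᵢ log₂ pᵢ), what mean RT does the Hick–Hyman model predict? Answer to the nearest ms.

H = 0.12·log₂(1/0.12) + 0.25·log₂(1/0.25) + 0.29·log₂(1/0.29) + 0.13·log₂(1/0.13) + 0.21·log₂(1/0.21) = 2.2404 bits.
RT = 165 + 215 × 2.2404 = 646.69 ms.

647 ms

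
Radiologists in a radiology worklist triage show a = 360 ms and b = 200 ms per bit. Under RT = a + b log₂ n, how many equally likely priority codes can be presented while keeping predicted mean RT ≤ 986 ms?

8

Set 360 + 200·log₂ n ≤ 986 → log₂ n ≤ (986 − 360)/200 = 3.1300.
So n ≤ 2^3.1300 = 8.754; the largest integer n is 8.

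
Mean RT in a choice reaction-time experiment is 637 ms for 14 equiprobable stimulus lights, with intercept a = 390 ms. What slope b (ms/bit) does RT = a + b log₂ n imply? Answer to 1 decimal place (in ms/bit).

64.9 ms/bit

b = (637 − 390) / log₂(14) = 247 / 3.8074 = 64.874 ms/bit.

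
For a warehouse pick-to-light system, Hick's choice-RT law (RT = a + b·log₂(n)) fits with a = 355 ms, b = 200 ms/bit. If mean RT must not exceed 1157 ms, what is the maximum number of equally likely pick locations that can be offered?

200·log₂ n ≤ 1157 − 355 = 802, giving log₂ n ≤ 4.0100 and n ≤ 16.111. The largest whole number is 16.

16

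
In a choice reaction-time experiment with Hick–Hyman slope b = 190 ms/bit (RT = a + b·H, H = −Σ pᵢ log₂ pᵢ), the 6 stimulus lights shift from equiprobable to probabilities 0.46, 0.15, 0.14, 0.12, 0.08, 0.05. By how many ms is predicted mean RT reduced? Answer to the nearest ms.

Equiprobable entropy H₀ = log₂ 6 = 2.5850 bits.
Skewed entropy H = −Σ pᵢ log₂ pᵢ = 2.1977 bits.
ΔRT = b·(H₀ − H) = 190 × 0.3873 = 73.59 ms.

74 ms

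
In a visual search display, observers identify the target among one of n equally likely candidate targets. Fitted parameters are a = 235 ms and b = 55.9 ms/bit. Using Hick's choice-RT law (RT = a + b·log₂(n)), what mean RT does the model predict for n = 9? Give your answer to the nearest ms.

log₂(9) = 3.1699 bits, so RT = 235 + 55.9 × 3.1699 ≈ 412.199 ms.

412 ms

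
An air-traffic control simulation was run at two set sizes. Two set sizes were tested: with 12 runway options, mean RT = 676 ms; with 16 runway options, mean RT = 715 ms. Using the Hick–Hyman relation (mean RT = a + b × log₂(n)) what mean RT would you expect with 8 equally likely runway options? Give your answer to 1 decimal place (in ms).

RT is linear in log₂ n, so two points fix the line:
  b = (715 − 676) / (log₂ 16 − log₂ 12) = 39 / (4 − 3.5850) = 93.967 ms/bit
  a = 676 − 93.967 × 3.5850 = 339.130 ms
Then RT(8) = 339.130 + 93.967 × log₂ 8 = 339.130 + 93.967 × 3 ≈ 621.033 ms.

621.0 ms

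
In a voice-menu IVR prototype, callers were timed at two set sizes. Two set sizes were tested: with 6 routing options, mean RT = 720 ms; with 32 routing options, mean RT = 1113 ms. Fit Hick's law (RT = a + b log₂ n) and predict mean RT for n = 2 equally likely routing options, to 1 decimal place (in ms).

RT is linear in log₂ n, so two points fix the line:
  b = (1113 − 720) / (log₂ 32 − log₂ 6) = 393 / (5 − 2.5850) = 162.730 ms/bit
  a = 720 − 162.730 × 2.5850 = 299.348 ms
Then RT(2) = 299.348 + 162.730 × log₂ 2 = 299.348 + 162.730 × 1 ≈ 462.078 ms.

462.1 ms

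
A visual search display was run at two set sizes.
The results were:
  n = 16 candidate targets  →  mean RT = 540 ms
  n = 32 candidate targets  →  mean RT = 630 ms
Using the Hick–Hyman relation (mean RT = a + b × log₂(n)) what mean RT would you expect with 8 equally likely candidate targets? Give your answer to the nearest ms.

Solve the two-equation system in a and b:
  b = (630 − 540) / (log₂ 32 − log₂ 16) = 90 / (5 − 4) = 90 ms/bit
  a = 540 − 90 × 4 = 180 ms
Then RT(8) = 180 + 90 × log₂ 8 = 180 + 90 × 3 ≈ 450.000 ms.

450 ms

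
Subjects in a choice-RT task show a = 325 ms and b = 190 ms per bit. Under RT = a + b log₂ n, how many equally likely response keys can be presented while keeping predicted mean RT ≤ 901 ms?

8

Set 325 + 190·log₂ n ≤ 901 → log₂ n ≤ (901 − 325)/190 = 3.0316.
So n ≤ 2^3.0316 = 8.177; the largest integer n is 8.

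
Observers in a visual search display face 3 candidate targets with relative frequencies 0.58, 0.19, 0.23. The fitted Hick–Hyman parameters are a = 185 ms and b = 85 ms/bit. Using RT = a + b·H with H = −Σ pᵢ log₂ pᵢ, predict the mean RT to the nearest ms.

304 ms

H = 0.58·log₂(1/0.58) + 0.19·log₂(1/0.19) + 0.23·log₂(1/0.23) = 1.3987 bits.
RT = 185 + 85 × 1.3987 = 303.89 ms.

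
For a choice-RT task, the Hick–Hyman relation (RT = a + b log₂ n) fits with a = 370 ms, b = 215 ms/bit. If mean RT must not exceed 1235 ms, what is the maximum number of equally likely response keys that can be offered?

16

Information budget: (1235 − 370)/215 = 4.0233 bits, so n ≤ 2^4.0233 = 16.260 → at most 16.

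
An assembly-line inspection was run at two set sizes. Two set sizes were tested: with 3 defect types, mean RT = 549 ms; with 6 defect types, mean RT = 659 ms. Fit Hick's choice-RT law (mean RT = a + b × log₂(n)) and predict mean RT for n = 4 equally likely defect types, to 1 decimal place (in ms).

594.7 ms

Fit slope and intercept:
  b = (659 − 549) / (log₂ 6 − log₂ 3) = 110 / (2.5850 − 1.5850) = 110.000 ms/bit
  a = 549 − 110.000 × 1.5850 = 374.654 ms
Then RT(4) = 374.654 + 110.000 × log₂ 4 = 374.654 + 110.000 × 2 ≈ 594.654 ms.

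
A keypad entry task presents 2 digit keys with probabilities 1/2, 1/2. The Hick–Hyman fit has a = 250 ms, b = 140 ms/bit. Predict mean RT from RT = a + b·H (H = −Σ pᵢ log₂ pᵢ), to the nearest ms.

390 ms

Each term −pᵢ log₂ pᵢ: 0.5·1 + 0.5·1; summed, H = 1.000 bits.
Mean RT = a + bH = 250 + 140·1.000 = 390.00 ms.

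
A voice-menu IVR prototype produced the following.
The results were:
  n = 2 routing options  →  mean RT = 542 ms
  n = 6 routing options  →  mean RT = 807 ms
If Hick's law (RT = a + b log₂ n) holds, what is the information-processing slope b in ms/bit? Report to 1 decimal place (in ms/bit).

Slope: b = (807 − 542) / (log₂ 6 − log₂ 2) = 265/1.5850 = 167.196 ms/bit.

167.2 ms/bit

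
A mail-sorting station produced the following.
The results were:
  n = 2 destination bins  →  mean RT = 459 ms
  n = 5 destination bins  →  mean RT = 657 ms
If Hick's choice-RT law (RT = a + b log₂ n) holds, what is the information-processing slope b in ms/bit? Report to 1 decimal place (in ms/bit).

b = (RT₂ − RT₁)/(log₂ n₂ − log₂ n₁) = (657 − 459)/(2.3219 − 1) = 149.781 ms/bit.

149.8 ms/bit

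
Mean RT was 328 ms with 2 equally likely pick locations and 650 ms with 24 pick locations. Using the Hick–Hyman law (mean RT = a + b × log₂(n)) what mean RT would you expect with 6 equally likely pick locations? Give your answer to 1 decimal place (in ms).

Fit slope and intercept:
  b = (650 − 328) / (log₂ 24 − log₂ 2) = 322 / (4.5850 − 1) = 89.820 ms/bit
  a = 328 − 89.820 × 1 = 238.180 ms
Then RT(6) = 238.180 + 89.820 × log₂ 6 = 238.180 + 89.820 × 2.5850 ≈ 470.361 ms.

470.4 ms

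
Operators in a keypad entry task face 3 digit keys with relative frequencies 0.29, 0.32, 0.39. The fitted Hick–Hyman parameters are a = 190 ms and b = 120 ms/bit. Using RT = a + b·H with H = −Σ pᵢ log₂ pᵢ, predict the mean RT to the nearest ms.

Entropy contributions −pᵢ log₂ pᵢ: 0.5179, 0.5260, 0.5298; sum H = 1.5737 bits.
RT = a + bH = 190 + 120·1.5737 = 378.85 ms.

379 ms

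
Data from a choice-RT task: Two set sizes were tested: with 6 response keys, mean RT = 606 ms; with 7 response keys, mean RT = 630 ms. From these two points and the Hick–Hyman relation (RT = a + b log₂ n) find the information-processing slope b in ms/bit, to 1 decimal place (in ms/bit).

b = (RT₂ − RT₁)/(log₂ n₂ − log₂ n₁) = (630 − 606)/(2.8074 − 2.5850) = 107.917 ms/bit.

107.9 ms/bit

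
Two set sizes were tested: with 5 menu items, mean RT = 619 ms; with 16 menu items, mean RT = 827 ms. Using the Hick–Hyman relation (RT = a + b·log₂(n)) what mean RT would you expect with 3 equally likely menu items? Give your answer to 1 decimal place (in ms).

With log₂ n on the abscissa the relation is linear; from the two conditions:
  b = (827 − 619) / (log₂ 16 − log₂ 5) = 208 / (4 − 2.3219) = 123.952 ms/bit
  a = 619 − 123.952 × 2.3219 = 331.193 ms
Then RT(3) = 331.193 + 123.952 × log₂ 3 = 331.193 + 123.952 × 1.5850 ≈ 527.652 ms.

527.7 ms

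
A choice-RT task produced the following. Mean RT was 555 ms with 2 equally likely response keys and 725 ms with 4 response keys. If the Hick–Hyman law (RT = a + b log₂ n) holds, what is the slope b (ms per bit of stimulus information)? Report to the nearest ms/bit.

170 ms/bit

Slope: b = (725 − 555) / (log₂ 4 − log₂ 2) = 170/1.0000 = 170 ms/bit.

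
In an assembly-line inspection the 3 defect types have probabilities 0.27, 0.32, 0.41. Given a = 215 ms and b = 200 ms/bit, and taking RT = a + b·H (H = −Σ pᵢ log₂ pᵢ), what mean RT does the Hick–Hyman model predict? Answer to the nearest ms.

H = 0.27·log₂(1/0.27) + 0.32·log₂(1/0.32) + 0.41·log₂(1/0.41) = 1.5634 bits.
RT = 215 + 200 × 1.5634 = 527.69 ms.

528 ms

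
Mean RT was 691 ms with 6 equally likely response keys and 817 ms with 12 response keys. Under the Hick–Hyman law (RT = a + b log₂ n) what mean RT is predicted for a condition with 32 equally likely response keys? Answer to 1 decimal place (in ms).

RT is linear in log₂ n, so two points fix the line:
  b = (817 − 691) / (log₂ 12 − log₂ 6) = 126 / (3.5850 − 2.5850) = 126.000 ms/bit
  a = 691 − 126.000 × 2.5850 = 365.295 ms
Then RT(32) = 365.295 + 126.000 × log₂ 32 = 365.295 + 126.000 × 5 ≈ 995.295 ms.

995.3 ms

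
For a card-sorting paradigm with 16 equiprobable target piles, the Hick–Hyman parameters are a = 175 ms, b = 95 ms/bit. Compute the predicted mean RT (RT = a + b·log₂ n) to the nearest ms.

log₂(16) = 4 bits, so RT = 175 + 95 × 4 ≈ 555.000 ms.

555 ms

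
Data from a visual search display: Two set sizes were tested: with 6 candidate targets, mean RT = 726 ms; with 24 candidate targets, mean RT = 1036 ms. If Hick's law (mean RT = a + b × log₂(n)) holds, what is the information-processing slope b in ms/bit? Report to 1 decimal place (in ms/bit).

155.0 ms/bit

The slope on a log₂ axis is (1036 − 726) / (4.5850 − 2.5850) = 155.000 ms/bit.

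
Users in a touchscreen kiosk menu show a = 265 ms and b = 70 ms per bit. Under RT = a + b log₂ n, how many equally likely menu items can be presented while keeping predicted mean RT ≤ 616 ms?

70·log₂ n ≤ 616 − 265 = 351, giving log₂ n ≤ 5.0143 and n ≤ 32.318. The largest whole number is 32.

32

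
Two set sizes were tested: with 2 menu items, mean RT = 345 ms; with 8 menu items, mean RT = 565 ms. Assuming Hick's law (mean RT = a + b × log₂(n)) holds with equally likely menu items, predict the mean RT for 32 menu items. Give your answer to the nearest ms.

RT is linear in log₂ n, so two points fix the line:
  b = (565 − 345) / (log₂ 8 − log₂ 2) = 220 / (3 − 1) = 110 ms/bit
  a = 345 − 110 × 1 = 235 ms
Then RT(32) = 235 + 110 × log₂ 32 = 235 + 110 × 5 ≈ 785.000 ms.

785 ms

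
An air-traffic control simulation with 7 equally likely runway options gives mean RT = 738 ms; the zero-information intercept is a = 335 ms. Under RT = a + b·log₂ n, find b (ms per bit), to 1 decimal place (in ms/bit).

143.6 ms/bit

7 alternatives carry log₂ 7 = 2.8074 bits; the choice cost is 738 − 335 = 403 ms, so b = 403/2.8074 = 143.551 ms/bit.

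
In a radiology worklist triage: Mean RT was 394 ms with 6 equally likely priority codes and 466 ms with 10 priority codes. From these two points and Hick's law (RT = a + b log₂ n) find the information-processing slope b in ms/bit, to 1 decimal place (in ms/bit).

Slope: b = (466 − 394) / (log₂ 10 − log₂ 6) = 72/0.7370 = 97.698 ms/bit.

97.7 ms/bit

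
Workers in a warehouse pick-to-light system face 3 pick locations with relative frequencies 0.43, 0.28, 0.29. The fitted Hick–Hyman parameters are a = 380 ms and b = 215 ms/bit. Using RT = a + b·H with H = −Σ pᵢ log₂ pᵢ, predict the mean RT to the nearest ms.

714 ms

H = 0.43·log₂(1/0.43) + 0.28·log₂(1/0.28) + 0.29·log₂(1/0.29) = 1.5557 bits.
RT = 380 + 215 × 1.5557 = 714.47 ms.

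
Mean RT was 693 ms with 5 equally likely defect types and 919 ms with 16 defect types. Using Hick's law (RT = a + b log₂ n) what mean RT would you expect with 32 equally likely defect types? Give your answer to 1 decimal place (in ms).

With log₂ n on the abscissa the relation is linear; from the two conditions:
  b = (919 − 693) / (log₂ 16 − log₂ 5) = 226 / (4 − 2.3219) = 134.678 ms/bit
  a = 693 − 134.678 × 2.3219 = 380.286 ms
Then RT(32) = 380.286 + 134.678 × log₂ 32 = 380.286 + 134.678 × 5 ≈ 1053.678 ms.

1053.7 ms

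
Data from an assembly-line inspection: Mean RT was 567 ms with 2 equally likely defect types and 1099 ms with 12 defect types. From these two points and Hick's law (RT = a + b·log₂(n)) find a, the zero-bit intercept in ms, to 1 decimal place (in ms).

b = (RT₂ − RT₁)/(log₂ n₂ − log₂ n₁) = (1099 − 567)/(3.5850 − 1) = 205.806 ms/bit.
a = RT₁ − b·log₂ n₁ = 567 − 205.806 × 1 = 361.194 ms.

361.2 ms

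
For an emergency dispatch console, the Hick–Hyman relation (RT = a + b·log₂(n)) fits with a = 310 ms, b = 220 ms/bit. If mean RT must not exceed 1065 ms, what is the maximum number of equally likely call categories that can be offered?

10

220·log₂ n ≤ 1065 − 310 = 755, giving log₂ n ≤ 3.4318 and n ≤ 10.791. The largest whole number is 10.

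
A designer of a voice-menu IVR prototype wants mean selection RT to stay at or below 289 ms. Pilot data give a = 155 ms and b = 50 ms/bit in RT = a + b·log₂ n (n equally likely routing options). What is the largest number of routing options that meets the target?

Information budget: (289 − 155)/50 = 2.6800 bits, so n ≤ 2^2.6800 = 6.409 → at most 6.

6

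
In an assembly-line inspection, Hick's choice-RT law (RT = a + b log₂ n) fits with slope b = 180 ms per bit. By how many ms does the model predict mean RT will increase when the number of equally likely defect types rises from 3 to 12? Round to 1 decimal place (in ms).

ΔRT = (a + b log₂ n₂) − (a + b log₂ n₁) = b·(log₂ n₂ − log₂ n₁).
log₂(12) − log₂(3) = log₂(12/3) = log₂(4) = 2.
ΔRT = 180 × 2.0000 = 360.000 ms.

360.0 ms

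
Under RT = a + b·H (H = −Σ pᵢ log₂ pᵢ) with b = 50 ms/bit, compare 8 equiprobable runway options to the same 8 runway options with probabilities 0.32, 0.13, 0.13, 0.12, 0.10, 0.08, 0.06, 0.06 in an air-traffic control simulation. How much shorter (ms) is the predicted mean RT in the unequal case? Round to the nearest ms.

12 ms

The RT saving is b·ΔH. Equiprobable H₀ = log₂(8) = 3.0000 bits; with the given probabilities H = 2.7692 bits.
b·(H₀ − H) = 50 × (3.0000 − 2.7692) = 11.54 ms.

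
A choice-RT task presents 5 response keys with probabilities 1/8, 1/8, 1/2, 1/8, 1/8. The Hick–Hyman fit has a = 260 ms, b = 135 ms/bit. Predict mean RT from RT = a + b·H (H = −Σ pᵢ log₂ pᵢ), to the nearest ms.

Each term −pᵢ log₂ pᵢ: 0.125·3 + 0.125·3 + 0.5·1 + 0.125·3 + 0.125·3; summed, H = 2.000 bits.
Mean RT = a + bH = 260 + 135·2.000 = 530.00 ms.

530 ms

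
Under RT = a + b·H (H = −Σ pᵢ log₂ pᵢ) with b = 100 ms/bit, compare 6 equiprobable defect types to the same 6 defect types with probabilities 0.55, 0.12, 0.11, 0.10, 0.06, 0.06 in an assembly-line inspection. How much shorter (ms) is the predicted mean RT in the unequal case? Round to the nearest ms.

Equiprobable entropy H₀ = log₂ 6 = 2.5850 bits.
Skewed entropy H = −Σ pᵢ log₂ pᵢ = 2.0110 bits.
ΔRT = b·(H₀ − H) = 100 × 0.5740 = 57.40 ms.

57 ms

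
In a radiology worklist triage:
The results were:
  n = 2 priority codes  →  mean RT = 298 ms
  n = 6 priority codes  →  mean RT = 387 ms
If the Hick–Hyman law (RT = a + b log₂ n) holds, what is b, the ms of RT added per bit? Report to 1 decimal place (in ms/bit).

56.2 ms/bit

b = (RT₂ − RT₁)/(log₂ n₂ − log₂ n₁) = (387 − 298)/(2.5850 − 1) = 56.153 ms/bit.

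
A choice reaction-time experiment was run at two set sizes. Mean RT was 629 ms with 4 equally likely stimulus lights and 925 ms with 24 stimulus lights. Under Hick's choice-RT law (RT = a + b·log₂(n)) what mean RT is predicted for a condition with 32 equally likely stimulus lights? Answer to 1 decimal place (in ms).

972.5 ms

With log₂ n on the abscissa the relation is linear; from the two conditions:
  b = (925 − 629) / (log₂ 24 − log₂ 4) = 296 / (4.5850 − 2) = 114.508 ms/bit
  a = 629 − 114.508 × 2 = 399.983 ms
Then RT(32) = 399.983 + 114.508 × log₂ 32 = 399.983 + 114.508 × 5 ≈ 972.525 ms.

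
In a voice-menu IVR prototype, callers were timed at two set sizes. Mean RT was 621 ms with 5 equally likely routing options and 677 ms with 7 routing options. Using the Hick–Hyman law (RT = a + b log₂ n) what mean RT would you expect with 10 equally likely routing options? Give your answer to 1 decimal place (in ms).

RT is linear in log₂ n, so two points fix the line:
  b = (677 − 621) / (log₂ 7 − log₂ 5) = 56 / (2.8074 − 2.3219) = 115.362 ms/bit
  a = 621 − 115.362 × 2.3219 = 353.137 ms
Then RT(10) = 353.137 + 115.362 × log₂ 10 = 353.137 + 115.362 × 3.3219 ≈ 736.362 ms.

736.4 ms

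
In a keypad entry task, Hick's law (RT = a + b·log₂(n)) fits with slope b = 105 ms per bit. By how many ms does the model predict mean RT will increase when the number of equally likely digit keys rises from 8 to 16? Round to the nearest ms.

The intercept a cancels: ΔRT = b·(log₂ n₂ − log₂ n₁) = b·log₂(n₂/n₁).
log₂(16) − log₂(8) = log₂(16/8) = log₂(2) = 1.
ΔRT = 105 × 1.0000 = 105.000 ms.

105 ms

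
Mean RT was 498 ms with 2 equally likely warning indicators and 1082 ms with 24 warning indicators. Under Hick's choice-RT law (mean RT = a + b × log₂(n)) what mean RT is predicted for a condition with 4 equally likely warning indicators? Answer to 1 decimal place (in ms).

With log₂ n on the abscissa the relation is linear; from the two conditions:
  b = (1082 − 498) / (log₂ 24 − log₂ 2) = 584 / (4.5850 − 1) = 162.903 ms/bit
  a = 498 − 162.903 × 1 = 335.097 ms
Then RT(4) = 335.097 + 162.903 × log₂ 4 = 335.097 + 162.903 × 2 ≈ 660.903 ms.

660.9 ms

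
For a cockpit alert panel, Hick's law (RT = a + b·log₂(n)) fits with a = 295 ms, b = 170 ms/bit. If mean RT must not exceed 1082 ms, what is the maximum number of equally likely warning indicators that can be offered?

24

Set 295 + 170·log₂ n ≤ 1082 → log₂ n ≤ (1082 − 295)/170 = 4.6294.
So n ≤ 2^4.6294 = 24.751; the largest integer n is 24.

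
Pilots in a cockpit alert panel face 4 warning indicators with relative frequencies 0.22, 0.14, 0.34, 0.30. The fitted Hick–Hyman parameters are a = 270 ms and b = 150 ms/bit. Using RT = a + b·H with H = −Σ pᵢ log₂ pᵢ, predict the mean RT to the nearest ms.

559 ms

Entropy contributions −pᵢ log₂ pᵢ: 0.4806, 0.3971, 0.5292, 0.5211; sum H = 1.9279 bits.
RT = a + bH = 270 + 150·1.9279 = 559.19 ms.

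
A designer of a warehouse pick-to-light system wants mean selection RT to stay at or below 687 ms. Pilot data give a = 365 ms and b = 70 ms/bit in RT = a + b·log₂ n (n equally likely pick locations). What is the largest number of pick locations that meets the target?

24

Information budget: (687 − 365)/70 = 4.6000 bits, so n ≤ 2^4.6000 = 24.251 → at most 24.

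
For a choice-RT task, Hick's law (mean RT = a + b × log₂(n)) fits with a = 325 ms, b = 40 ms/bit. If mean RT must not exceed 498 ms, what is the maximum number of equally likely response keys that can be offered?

20

Set 325 + 40·log₂ n ≤ 498 → log₂ n ≤ (498 − 325)/40 = 4.3250.
So n ≤ 2^4.3250 = 20.043; the largest integer n is 20.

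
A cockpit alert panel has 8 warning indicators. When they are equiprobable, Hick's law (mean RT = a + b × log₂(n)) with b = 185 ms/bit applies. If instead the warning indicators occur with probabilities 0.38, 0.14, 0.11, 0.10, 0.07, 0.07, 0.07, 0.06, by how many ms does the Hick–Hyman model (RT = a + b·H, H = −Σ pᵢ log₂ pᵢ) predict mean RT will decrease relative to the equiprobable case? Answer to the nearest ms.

Equiprobable entropy H₀ = log₂ 8 = 3.0000 bits.
Skewed entropy H = −Σ pᵢ log₂ pᵢ = 2.6592 bits.
ΔRT = b·(H₀ − H) = 185 × 0.3408 = 63.04 ms.

63 ms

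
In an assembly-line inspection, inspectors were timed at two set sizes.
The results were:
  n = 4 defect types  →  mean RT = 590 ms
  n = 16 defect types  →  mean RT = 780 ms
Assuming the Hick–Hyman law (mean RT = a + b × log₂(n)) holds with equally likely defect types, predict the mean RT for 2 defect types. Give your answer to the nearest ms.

495 ms

Solve the two-equation system in a and b:
  b = (780 − 590) / (log₂ 16 − log₂ 4) = 190 / (4 − 2) = 95 ms/bit
  a = 590 − 95 × 2 = 400 ms
Then RT(2) = 400 + 95 × log₂ 2 = 400 + 95 × 1 ≈ 495.000 ms.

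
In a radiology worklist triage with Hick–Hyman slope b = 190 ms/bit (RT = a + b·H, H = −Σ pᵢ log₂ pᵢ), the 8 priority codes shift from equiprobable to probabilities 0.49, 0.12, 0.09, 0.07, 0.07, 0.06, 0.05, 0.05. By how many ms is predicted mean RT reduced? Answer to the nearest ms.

115 ms

Equiprobable entropy H₀ = log₂ 8 = 3.0000 bits.
Skewed entropy H = −Σ pᵢ log₂ pᵢ = 2.3968 bits.
ΔRT = b·(H₀ − H) = 190 × 0.6032 = 114.60 ms.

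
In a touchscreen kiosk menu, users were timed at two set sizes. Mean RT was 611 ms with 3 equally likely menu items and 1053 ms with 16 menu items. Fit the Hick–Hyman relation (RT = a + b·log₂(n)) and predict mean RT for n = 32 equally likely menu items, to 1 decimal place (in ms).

1236.0 ms

With log₂ n on the abscissa the relation is linear; from the two conditions:
  b = (1053 − 611) / (log₂ 16 − log₂ 3) = 442 / (4 − 1.5850) = 183.020 ms/bit
  a = 611 − 183.020 × 1.5850 = 320.920 ms
Then RT(32) = 320.920 + 183.020 × log₂ 32 = 320.920 + 183.020 × 5 ≈ 1236.020 ms.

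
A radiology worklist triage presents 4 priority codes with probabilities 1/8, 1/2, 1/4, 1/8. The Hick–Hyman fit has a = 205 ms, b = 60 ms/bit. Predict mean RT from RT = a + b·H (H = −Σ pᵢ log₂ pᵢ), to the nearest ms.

310 ms

Each term −pᵢ log₂ pᵢ: 0.125·3 + 0.5·1 + 0.25·2 + 0.125·3; summed, H = 1.750 bits.
Mean RT = a + bH = 205 + 60·1.750 = 310.00 ms.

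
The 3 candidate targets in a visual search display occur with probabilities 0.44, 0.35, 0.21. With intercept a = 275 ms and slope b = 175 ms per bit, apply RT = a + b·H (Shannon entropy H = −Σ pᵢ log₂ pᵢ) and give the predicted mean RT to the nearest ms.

542 ms

H = 0.44·log₂(1/0.44) + 0.35·log₂(1/0.35) + 0.21·log₂(1/0.21) = 1.5241 bits.
RT = 275 + 175 × 1.5241 = 541.71 ms.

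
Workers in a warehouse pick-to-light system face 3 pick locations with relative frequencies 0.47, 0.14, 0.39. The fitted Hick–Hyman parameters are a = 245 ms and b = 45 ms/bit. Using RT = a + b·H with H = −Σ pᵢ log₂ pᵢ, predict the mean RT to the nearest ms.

Entropy contributions −pᵢ log₂ pᵢ: 0.5120, 0.3971, 0.5298; sum H = 1.4389 bits.
RT = a + bH = 245 + 45·1.4389 = 309.75 ms.

310 ms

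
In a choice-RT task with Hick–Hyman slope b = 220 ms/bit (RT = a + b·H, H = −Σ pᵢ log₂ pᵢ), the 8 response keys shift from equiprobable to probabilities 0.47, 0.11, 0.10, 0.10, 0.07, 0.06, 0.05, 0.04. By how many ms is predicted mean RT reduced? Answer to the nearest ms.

123 ms

The RT saving is b·ΔH. Equiprobable H₀ = log₂(8) = 3.0000 bits; with the given probabilities H = 2.4406 bits.
b·(H₀ − H) = 220 × (3.0000 − 2.4406) = 123.08 ms.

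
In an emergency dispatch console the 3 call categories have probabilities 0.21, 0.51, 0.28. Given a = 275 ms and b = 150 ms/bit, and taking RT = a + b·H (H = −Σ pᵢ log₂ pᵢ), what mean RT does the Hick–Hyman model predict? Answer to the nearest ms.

H = 0.21·log₂(1/0.21) + 0.51·log₂(1/0.51) + 0.28·log₂(1/0.28) = 1.4825 bits.
RT = 275 + 150 × 1.4825 = 497.37 ms.

497 ms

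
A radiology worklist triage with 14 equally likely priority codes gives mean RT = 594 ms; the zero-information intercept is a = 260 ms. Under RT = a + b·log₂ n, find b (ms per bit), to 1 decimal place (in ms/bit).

log₂(14) = 3.8074 bits.
b = (RT − a)/log₂ n = (594 − 260) / 3.8074 = 87.725 ms/bit.

87.7 ms/bit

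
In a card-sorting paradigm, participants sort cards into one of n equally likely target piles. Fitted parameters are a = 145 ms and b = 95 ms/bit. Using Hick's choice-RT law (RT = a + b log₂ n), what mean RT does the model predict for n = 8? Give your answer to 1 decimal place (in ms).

430.0 ms

log₂(8) = 3 bits, so RT = 145 + 95 × 3 ≈ 430.000 ms.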